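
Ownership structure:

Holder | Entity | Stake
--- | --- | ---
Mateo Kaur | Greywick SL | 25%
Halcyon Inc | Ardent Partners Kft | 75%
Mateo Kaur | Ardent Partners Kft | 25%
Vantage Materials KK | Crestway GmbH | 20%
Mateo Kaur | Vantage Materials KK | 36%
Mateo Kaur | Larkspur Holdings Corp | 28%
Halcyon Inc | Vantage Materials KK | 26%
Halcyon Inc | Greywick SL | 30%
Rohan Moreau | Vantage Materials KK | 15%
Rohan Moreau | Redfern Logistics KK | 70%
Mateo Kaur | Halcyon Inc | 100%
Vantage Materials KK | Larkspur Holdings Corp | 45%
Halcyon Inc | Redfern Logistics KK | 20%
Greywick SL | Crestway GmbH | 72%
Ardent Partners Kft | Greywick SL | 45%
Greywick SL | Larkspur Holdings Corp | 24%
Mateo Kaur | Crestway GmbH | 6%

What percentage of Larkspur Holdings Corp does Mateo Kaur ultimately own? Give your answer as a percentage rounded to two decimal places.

79.90%

Mateo reaches Larkspur along 7 paths.
Direct stake: 28% = 28%.
Via Ardent → Greywick: 25% × 45% × 24% = 2.7%.
Via Halcyon → Ardent → Greywick: 100% × 75% × 45% × 24% = 8.1%.
Via Halcyon → Greywick: 100% × 30% × 24% = 7.2%.
Via Greywick: 25% × 24% = 6%.
Via Vantage: 36% × 45% = 16.2%.
Via Halcyon → Vantage: 100% × 26% × 45% = 11.7%.
Total: 28% + 2.7% + 8.1% + 7.2% + 6% + 16.2% + 11.7% = 79.9%.
Rounded: 79.90%.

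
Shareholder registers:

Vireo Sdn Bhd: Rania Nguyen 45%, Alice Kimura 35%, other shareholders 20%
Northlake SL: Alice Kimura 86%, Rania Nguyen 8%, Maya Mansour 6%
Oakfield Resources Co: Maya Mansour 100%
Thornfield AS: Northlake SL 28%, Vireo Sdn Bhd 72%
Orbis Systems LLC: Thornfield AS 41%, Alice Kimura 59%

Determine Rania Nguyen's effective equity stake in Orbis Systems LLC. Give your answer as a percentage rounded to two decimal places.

Rania reaches Orbis along 2 paths.
Via Northlake → Thornfield: 8% × 28% × 41% = 0.9184%.
Via Vireo → Thornfield: 45% × 72% × 41% = 13.284%.
Total: 0.9184% + 13.284% = 14.2024%.
Rounded: 14.20%.

14.20%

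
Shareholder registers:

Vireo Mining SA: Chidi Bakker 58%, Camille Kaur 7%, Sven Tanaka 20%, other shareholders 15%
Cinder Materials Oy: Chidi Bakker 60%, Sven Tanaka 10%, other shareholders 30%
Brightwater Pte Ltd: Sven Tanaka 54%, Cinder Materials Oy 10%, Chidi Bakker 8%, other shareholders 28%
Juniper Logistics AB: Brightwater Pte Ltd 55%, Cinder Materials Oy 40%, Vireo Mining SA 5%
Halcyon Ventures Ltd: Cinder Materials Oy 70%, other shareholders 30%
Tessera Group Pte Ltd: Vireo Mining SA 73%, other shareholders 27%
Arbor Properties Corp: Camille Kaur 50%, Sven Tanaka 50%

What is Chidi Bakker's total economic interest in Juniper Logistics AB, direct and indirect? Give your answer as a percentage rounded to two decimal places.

34.60%

Chidi reaches Juniper along 4 paths.
Via Cinder → Brightwater: 60% × 10% × 55% = 3.3%.
Via Brightwater: 8% × 55% = 4.4%.
Via Cinder: 60% × 40% = 24%.
Via Vireo: 58% × 5% = 2.9%.
Total: 3.3% + 4.4% + 24% + 2.9% = 34.6%.
Rounded: 34.60%.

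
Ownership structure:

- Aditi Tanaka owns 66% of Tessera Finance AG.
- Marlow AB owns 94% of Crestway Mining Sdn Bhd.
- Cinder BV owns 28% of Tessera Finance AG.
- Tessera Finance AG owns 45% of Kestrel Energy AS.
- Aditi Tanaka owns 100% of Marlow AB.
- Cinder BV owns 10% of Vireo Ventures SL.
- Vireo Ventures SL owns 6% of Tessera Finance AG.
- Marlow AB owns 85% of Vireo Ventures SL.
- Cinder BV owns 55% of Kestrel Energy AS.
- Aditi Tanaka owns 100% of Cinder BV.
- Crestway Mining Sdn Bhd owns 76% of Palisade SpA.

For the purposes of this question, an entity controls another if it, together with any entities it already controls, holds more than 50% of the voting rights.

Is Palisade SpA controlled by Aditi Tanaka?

Aditi holds 100% of Marlow, so Aditi controls Marlow.
Marlow holds 94% of Crestway, so Aditi controls Crestway.
Crestway holds 76% of Palisade, so Aditi controls Palisade.

Yes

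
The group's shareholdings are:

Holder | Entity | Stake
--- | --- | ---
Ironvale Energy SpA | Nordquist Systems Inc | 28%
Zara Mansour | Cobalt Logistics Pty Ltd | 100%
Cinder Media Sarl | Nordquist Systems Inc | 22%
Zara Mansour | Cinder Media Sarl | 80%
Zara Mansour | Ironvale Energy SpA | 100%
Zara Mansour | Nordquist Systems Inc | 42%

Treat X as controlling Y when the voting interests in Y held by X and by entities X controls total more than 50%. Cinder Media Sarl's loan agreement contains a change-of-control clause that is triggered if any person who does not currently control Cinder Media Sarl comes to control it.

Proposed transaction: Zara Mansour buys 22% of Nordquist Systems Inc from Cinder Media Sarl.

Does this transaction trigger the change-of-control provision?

No

The purchase adds only to Zara's holdings (Cinder's stake shrinks), so Zara is the only person who could newly come to control Cinder.
Zara holds 80% of Cinder, so Zara controls Cinder.
So Zara already controls Cinder before the transaction.
After the purchase, Zara's direct stake in Nordquist rises to 42% + 22% = 64%, and Cinder's stake falls to 0%.
Zara controlled Cinder already, so this is not a new person acquiring control; every other person's position is unchanged or reduced.
No new person acquires control, so the clause is not triggered.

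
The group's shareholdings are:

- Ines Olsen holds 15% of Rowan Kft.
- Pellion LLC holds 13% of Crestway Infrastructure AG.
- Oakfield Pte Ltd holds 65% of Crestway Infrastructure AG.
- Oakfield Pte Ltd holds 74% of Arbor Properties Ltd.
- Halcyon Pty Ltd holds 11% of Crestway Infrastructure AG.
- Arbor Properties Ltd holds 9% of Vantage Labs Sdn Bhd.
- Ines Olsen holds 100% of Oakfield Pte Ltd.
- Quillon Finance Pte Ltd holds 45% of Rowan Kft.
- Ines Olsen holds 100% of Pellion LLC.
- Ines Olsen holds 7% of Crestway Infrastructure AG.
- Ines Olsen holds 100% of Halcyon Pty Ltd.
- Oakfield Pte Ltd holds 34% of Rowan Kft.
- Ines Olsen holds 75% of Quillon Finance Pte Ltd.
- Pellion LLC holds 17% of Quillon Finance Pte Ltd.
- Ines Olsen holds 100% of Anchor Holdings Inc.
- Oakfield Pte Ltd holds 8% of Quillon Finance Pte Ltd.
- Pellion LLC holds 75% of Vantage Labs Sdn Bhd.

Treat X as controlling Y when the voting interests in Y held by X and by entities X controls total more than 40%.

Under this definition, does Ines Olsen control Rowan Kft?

Yes

Ines holds 100% of Oakfield, so Ines controls Oakfield.
Ines holds 100% of Pellion, so Ines controls Pellion.
Ines and Oakfield and Pellion together hold 75% + 8% + 17% = 100% of Quillon, so Ines controls Quillon.
Quillon and Ines and Oakfield together hold 45% + 15% + 34% = 94% of Rowan, so Ines controls Rowan.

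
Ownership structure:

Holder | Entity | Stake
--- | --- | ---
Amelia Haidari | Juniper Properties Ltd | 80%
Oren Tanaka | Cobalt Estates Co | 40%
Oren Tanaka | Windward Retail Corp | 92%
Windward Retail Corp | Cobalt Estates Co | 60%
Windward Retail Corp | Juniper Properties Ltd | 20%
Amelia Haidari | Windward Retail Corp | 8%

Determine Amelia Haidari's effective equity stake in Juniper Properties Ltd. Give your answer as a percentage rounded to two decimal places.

Amelia reaches Juniper along 2 paths.
Direct stake: 80% = 80%.
Via Windward: 8% × 20% = 1.6%.
Total: 80% + 1.6% = 81.6%.
Rounded: 81.60%.

81.60%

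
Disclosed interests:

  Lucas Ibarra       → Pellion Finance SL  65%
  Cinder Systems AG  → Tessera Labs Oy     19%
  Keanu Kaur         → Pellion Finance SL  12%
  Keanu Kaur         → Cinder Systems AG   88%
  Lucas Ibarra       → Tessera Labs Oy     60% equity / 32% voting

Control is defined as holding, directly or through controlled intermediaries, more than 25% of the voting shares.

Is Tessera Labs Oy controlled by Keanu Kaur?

No

Keanu holds 88% of Cinder, so Keanu controls Cinder.
In Tessera, Keanu's side holds only 19%, not > 25%.
So Keanu does not control Tessera.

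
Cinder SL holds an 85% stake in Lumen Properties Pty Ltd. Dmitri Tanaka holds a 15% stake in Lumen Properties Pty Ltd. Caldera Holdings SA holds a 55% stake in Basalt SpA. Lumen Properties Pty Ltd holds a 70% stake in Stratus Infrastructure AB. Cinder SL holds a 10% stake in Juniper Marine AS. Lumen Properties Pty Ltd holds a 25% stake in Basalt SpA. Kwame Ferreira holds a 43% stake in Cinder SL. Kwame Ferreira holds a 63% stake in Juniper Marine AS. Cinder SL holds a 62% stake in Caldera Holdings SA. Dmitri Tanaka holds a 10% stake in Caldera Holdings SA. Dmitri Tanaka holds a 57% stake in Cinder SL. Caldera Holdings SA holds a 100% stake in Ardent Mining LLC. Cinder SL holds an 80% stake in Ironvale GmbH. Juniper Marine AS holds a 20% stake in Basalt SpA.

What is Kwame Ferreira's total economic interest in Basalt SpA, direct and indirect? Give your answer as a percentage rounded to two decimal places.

37.26%

Kwame reaches Basalt along 4 paths.
Via Cinder → Caldera: 43% × 62% × 55% = 14.663%.
Via Cinder → Lumen: 43% × 85% × 25% = 9.1375%.
Via Cinder → Juniper: 43% × 10% × 20% = 0.86%.
Via Juniper: 63% × 20% = 12.6%.
Total: 14.663% + 9.1375% + 0.86% + 12.6% = 37.2605%.
Rounded: 37.26%.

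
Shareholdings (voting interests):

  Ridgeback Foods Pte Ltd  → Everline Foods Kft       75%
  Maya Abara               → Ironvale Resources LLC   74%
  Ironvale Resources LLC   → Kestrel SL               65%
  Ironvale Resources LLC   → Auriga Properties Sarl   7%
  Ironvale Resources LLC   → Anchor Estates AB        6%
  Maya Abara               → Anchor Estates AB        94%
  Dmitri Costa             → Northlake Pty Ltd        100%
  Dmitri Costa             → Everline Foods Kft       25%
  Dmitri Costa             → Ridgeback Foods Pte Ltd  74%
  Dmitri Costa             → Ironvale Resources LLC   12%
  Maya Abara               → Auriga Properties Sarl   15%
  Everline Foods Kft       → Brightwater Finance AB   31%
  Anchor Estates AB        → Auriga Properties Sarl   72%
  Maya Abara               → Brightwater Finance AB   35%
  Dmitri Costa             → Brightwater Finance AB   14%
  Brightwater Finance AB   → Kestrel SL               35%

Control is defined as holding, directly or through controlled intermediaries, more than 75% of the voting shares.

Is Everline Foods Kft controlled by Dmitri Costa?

Dmitri holds 100% of Northlake, so Dmitri controls Northlake.
In Everline, Dmitri's side holds only 25%, not > 75%.
So Dmitri does not control Everline.

No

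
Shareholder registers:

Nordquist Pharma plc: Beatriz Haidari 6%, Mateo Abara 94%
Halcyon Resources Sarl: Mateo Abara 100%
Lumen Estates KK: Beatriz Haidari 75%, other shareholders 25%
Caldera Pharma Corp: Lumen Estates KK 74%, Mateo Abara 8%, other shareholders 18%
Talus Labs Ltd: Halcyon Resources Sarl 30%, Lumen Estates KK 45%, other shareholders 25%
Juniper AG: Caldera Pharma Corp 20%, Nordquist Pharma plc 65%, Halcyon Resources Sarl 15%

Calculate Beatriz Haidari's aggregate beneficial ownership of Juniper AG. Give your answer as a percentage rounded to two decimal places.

15.00%

Beatriz reaches Juniper along 2 paths.
Via Lumen → Caldera: 75% × 74% × 20% = 11.1%.
Via Nordquist: 6% × 65% = 3.9%.
Total: 11.1% + 3.9% = 15%.
Rounded: 15.00%.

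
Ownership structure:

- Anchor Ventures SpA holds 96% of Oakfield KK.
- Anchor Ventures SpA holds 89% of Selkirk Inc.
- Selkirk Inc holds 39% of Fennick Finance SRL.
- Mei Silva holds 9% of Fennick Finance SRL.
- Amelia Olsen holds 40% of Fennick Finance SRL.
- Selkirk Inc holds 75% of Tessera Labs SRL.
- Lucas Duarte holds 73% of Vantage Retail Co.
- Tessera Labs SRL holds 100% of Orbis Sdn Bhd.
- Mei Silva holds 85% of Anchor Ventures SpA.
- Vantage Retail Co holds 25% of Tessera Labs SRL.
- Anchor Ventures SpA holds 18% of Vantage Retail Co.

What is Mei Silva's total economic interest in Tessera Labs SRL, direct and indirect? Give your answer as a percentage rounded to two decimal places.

Mei reaches Tessera along 2 paths.
Via Anchor → Selkirk: 85% × 89% × 75% = 56.7375%.
Via Anchor → Vantage: 85% × 18% × 25% = 3.825%.
Total: 56.7375% + 3.825% = 60.5625%.
Rounded: 60.56%.

60.56%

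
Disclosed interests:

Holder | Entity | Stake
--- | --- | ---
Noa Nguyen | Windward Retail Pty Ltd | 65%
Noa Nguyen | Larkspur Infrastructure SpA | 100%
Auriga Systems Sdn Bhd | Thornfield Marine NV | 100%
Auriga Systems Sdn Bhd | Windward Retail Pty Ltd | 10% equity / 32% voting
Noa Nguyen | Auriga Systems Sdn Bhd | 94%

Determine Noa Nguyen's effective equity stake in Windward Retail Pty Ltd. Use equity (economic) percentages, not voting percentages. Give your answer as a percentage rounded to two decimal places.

Noa reaches Windward along 2 paths.
Direct stake: 65% = 65%.
Via Auriga: 94% × 10% = 9.4%.
Total: 65% + 9.4% = 74.4%.
Rounded: 74.40%.

74.40%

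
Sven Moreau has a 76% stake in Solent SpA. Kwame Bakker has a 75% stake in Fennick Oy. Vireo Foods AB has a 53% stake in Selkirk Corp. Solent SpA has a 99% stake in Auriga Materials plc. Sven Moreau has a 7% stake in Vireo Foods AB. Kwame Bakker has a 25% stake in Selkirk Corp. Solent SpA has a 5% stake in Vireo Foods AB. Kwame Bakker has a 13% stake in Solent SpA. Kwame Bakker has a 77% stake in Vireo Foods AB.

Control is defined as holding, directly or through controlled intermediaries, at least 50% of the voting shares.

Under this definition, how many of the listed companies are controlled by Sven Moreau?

Sven holds 76% of Solent, so Sven controls Solent.
Solent holds 99% of Auriga, so Sven controls Auriga.
No other company's threshold is met.
Sven controls 2 companies.

2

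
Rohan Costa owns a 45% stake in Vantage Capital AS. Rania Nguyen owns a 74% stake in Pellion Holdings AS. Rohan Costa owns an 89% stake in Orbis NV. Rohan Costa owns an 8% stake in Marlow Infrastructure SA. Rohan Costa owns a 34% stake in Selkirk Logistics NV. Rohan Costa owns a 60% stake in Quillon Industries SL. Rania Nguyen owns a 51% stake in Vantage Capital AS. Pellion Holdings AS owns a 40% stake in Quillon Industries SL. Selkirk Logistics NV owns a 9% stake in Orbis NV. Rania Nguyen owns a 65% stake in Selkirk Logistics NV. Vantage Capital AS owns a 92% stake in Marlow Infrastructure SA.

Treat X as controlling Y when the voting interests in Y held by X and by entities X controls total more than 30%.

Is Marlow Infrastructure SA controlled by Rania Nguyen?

Yes

Rania holds 51% of Vantage, so Rania controls Vantage.
Vantage holds 92% of Marlow, so Rania controls Marlow.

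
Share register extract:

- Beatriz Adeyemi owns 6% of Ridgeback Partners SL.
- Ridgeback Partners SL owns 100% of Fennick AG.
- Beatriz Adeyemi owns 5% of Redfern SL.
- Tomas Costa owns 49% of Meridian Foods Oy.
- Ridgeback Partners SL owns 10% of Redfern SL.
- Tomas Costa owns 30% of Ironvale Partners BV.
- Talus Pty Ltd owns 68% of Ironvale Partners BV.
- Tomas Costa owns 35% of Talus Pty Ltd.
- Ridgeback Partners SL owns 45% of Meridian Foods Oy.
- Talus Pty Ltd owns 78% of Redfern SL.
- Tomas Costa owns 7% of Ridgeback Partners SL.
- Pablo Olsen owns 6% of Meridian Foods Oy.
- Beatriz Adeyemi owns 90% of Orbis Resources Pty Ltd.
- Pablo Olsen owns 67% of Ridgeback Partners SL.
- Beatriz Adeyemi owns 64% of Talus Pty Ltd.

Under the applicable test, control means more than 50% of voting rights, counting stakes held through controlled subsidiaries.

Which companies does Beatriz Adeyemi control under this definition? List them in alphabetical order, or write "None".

Ironvale Partners BV, Orbis Resources Pty Ltd, Redfern SL, Talus Pty Ltd

Beatriz holds 64% of Talus, so Beatriz controls Talus.
Beatriz and Talus together hold 5% + 78% = 83% of Redfern, so Beatriz controls Redfern.
Talus holds 68% of Ironvale, so Beatriz controls Ironvale.
Beatriz holds 90% of Orbis, so Beatriz controls Orbis.
No other company's threshold is met.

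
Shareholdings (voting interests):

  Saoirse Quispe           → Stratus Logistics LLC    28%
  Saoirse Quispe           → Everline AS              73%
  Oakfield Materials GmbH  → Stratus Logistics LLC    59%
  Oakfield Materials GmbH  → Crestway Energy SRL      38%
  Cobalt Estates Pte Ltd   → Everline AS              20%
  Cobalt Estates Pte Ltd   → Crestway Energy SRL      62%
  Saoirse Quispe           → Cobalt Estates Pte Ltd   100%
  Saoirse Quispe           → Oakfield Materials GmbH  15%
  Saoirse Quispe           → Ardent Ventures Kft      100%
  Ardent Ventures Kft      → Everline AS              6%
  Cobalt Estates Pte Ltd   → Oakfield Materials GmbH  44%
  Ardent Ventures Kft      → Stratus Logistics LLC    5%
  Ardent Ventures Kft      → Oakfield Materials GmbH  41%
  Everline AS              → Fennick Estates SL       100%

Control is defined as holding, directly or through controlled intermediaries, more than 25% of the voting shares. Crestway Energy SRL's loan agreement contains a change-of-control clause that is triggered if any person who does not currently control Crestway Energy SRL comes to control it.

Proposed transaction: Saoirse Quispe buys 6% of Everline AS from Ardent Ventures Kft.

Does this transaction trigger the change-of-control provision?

The purchase adds only to Saoirse's holdings (Ardent's stake shrinks), so Saoirse is the only person who could newly come to control Crestway.
Saoirse holds 100% of Cobalt, so Saoirse controls Cobalt.
Saoirse holds 100% of Ardent, so Saoirse controls Ardent.
Cobalt and Saoirse and Ardent together hold 44% + 15% + 41% = 100% of Oakfield, so Saoirse controls Oakfield.
Cobalt and Oakfield together hold 62% + 38% = 100% of Crestway, so Saoirse controls Crestway.
So Saoirse already controls Crestway before the transaction.
After the purchase, Saoirse's direct stake in Everline rises to 73% + 6% = 79%, and Ardent's stake falls to 0%.
Saoirse controlled Crestway already, so this is not a new person acquiring control; every other person's position is unchanged or reduced.
No new person acquires control, so the clause is not triggered.

No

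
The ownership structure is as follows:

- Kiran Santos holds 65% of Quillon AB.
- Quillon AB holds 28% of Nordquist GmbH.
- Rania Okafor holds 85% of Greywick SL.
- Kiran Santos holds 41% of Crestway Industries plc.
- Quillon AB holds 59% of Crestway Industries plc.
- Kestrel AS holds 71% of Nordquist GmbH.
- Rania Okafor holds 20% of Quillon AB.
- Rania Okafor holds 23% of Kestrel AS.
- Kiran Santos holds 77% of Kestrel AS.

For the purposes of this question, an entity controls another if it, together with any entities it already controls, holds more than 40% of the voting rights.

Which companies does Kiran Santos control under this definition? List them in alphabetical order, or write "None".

Crestway Industries plc, Kestrel AS, Nordquist GmbH, Quillon AB

Kiran holds 65% of Quillon, so Kiran controls Quillon.
Kiran holds 77% of Kestrel, so Kiran controls Kestrel.
Kiran and Quillon together hold 41% + 59% = 100% of Crestway, so Kiran controls Crestway.
Kestrel and Quillon together hold 71% + 28% = 99% of Nordquist, so Kiran controls Nordquist.
No other company's threshold is met.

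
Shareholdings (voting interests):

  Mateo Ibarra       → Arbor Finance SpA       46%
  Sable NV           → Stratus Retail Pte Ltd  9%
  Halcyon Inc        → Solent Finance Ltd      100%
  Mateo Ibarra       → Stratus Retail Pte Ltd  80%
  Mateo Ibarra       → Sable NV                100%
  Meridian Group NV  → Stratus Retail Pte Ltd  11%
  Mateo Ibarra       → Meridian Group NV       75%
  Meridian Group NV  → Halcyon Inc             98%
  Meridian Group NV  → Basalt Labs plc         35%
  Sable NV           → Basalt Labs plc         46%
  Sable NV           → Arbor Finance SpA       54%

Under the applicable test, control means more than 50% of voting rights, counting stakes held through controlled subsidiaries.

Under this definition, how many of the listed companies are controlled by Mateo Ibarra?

7

Mateo holds 100% of Sable, so Mateo controls Sable.
Mateo holds 75% of Meridian, so Mateo controls Meridian.
Mateo and Sable together hold 46% + 54% = 100% of Arbor, so Mateo controls Arbor.
Meridian holds 98% of Halcyon, so Mateo controls Halcyon.
Mateo and Meridian and Sable together hold 80% + 11% + 9% = 100% of Stratus, so Mateo controls Stratus.
Halcyon holds 100% of Solent, so Mateo controls Solent.
Sable and Meridian together hold 46% + 35% = 81% of Basalt, so Mateo controls Basalt.
Mateo controls 7 companies.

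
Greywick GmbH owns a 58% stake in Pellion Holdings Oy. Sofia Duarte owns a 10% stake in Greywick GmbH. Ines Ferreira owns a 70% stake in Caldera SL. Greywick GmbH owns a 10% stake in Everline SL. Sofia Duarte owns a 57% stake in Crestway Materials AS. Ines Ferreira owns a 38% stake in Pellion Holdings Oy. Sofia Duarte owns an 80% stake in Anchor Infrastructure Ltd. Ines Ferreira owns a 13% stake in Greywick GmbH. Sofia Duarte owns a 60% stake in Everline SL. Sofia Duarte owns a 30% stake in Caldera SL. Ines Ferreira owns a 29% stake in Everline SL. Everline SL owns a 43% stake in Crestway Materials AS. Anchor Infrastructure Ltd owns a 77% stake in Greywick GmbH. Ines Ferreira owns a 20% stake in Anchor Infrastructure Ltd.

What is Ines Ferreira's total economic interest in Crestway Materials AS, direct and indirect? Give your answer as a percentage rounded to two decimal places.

13.69%

Ines reaches Crestway along 3 paths.
Via Anchor → Greywick → Everline: 20% × 77% × 10% × 43% = 0.6622%.
Via Greywick → Everline: 13% × 10% × 43% = 0.559%.
Via Everline: 29% × 43% = 12.47%.
Total: 0.6622% + 0.559% + 12.47% = 13.6912%.
Rounded: 13.69%.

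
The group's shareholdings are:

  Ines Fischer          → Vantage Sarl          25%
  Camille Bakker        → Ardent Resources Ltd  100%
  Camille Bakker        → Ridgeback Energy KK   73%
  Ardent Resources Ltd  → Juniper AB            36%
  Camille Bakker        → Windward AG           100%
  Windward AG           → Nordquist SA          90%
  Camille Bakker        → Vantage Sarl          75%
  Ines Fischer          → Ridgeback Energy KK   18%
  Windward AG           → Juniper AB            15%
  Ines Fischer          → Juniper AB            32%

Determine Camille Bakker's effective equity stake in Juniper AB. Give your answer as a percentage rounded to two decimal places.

Camille reaches Juniper along 2 paths.
Via Ardent: 100% × 36% = 36%.
Via Windward: 100% × 15% = 15%.
Total: 36% + 15% = 51%.
Rounded: 51.00%.

51.00%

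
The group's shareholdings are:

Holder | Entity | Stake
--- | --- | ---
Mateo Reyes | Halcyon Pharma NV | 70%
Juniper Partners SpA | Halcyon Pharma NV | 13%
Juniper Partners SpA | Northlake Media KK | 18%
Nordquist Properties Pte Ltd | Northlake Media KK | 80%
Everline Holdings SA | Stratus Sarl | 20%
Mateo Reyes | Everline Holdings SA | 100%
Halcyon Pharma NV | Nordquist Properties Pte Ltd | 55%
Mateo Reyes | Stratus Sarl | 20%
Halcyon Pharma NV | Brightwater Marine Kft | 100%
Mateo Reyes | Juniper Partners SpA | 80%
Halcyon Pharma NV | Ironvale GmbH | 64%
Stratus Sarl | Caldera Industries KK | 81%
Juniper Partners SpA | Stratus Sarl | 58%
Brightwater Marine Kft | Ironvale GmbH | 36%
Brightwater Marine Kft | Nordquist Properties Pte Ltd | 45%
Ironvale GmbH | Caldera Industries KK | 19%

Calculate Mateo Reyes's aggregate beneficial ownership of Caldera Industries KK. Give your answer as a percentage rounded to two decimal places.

85.26%

Mateo reaches Caldera along 7 paths.
Via Stratus: 20% × 81% = 16.2%.
Via Everline → Stratus: 100% × 20% × 81% = 16.2%.
Via Juniper → Stratus: 80% × 58% × 81% = 37.584%.
Via Juniper → Halcyon → Brightwater → Ironvale: 80% × 13% × 100% × 36% × 19% = 0.71136%.
Via Halcyon → Brightwater → Ironvale: 70% × 100% × 36% × 19% = 4.788%.
Via Juniper → Halcyon → Ironvale: 80% × 13% × 64% × 19% = 1.26464%.
Via Halcyon → Ironvale: 70% × 64% × 19% = 8.512%.
Total: 16.2% + 16.2% + 37.584% + 0.71136% + 4.788% + 1.26464% + 8.512% = 85.26%.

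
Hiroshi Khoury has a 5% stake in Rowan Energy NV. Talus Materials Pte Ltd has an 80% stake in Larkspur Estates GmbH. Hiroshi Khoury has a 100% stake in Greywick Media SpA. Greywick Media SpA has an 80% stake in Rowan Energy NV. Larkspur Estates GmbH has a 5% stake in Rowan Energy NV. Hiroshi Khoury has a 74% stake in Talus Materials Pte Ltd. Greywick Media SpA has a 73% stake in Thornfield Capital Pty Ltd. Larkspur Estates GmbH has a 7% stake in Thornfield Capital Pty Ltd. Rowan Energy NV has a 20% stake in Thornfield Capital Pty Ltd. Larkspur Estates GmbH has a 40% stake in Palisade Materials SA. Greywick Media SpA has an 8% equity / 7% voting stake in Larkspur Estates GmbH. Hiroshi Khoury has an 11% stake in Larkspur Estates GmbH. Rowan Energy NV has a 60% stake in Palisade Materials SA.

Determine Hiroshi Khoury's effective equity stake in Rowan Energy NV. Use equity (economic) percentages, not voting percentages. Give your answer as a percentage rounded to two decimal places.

88.91%

Hiroshi reaches Rowan along 5 paths.
Via Greywick: 100% × 80% = 80%.
Via Talus → Larkspur: 74% × 80% × 5% = 2.96%.
Via Greywick → Larkspur: 100% × 8% × 5% = 0.4%.
Via Larkspur: 11% × 5% = 0.55%.
Direct stake: 5% = 5%.
Total: 80% + 2.96% + 0.4% + 0.55% + 5% = 88.91%.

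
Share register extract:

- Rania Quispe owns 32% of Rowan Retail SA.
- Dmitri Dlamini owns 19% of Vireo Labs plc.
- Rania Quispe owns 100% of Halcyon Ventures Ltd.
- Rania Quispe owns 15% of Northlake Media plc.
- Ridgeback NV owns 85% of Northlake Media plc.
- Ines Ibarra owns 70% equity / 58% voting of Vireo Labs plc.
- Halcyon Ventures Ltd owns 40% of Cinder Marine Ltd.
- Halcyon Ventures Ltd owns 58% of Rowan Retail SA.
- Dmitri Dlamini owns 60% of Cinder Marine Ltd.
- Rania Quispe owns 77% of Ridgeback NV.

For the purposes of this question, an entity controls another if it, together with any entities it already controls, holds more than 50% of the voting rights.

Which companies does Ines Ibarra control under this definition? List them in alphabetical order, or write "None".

Vireo Labs plc

Ines holds 58% of Vireo, so Ines controls Vireo.
No other company's threshold is met.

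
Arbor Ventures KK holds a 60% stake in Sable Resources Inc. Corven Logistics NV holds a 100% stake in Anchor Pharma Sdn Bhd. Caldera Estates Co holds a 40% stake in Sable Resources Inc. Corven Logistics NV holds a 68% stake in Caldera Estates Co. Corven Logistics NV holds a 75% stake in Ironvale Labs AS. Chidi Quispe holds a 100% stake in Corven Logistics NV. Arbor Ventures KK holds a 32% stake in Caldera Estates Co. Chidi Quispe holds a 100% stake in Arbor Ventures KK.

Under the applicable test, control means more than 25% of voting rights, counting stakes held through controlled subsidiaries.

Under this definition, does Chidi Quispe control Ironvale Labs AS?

Chidi holds 100% of Corven, so Chidi controls Corven.
Corven holds 75% of Ironvale, so Chidi controls Ironvale.

Yes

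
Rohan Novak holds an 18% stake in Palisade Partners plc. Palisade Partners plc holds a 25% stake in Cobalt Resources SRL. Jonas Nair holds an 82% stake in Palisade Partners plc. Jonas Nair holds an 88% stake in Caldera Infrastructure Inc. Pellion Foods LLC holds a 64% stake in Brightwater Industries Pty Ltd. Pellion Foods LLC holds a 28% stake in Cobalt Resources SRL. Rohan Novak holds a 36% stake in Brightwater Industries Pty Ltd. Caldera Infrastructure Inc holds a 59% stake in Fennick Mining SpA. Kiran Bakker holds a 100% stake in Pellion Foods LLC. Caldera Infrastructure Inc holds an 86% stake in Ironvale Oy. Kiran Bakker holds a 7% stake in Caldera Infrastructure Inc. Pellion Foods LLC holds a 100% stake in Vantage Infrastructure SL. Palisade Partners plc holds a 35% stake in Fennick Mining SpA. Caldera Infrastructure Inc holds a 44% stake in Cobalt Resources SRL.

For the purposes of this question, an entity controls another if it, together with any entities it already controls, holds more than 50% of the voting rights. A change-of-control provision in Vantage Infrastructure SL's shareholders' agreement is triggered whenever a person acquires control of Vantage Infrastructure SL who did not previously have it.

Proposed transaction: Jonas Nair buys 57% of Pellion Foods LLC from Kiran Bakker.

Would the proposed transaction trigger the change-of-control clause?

Yes

The purchase adds only to Jonas's holdings (Kiran's stake shrinks), so Jonas is the only person who could newly come to control Vantage.
Jonas holds 82% of Palisade, so Jonas controls Palisade.
Jonas holds 88% of Caldera, so Jonas controls Caldera.
Caldera holds 86% of Ironvale, so Jonas controls Ironvale.
Caldera and Palisade together hold 59% + 35% = 94% of Fennick, so Jonas controls Fennick.
Palisade and Caldera together hold 25% + 44% = 69% of Cobalt, so Jonas controls Cobalt.
Neither Jonas nor any entity Jonas controls holds any voting interest in Vantage.
So before the transaction, Jonas does not control Vantage.
After the purchase, Jonas holds 57% of Pellion directly, and Kiran's stake falls to 43%.
Jonas holds 57% of Pellion, so Jonas controls Pellion.
Pellion holds 100% of Vantage, so Jonas controls Vantage.
Jonas did not control Vantage before and does after, so the clause is triggered.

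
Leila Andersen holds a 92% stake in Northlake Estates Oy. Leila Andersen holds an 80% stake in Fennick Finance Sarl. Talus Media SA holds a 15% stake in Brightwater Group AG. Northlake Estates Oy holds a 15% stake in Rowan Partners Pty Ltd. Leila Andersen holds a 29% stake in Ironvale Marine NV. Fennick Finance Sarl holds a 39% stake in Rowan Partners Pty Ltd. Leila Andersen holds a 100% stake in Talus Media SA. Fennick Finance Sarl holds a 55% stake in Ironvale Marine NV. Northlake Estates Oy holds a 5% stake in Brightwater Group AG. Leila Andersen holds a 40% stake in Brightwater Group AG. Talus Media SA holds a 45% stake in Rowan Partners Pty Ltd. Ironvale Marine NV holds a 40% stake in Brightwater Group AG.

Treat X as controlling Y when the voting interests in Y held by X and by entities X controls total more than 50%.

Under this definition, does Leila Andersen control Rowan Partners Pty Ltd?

Leila holds 92% of Northlake, so Leila controls Northlake.
Leila holds 80% of Fennick, so Leila controls Fennick.
Leila holds 100% of Talus, so Leila controls Talus.
Talus and Fennick and Northlake together hold 45% + 39% + 15% = 99% of Rowan, so Leila controls Rowan.

Yes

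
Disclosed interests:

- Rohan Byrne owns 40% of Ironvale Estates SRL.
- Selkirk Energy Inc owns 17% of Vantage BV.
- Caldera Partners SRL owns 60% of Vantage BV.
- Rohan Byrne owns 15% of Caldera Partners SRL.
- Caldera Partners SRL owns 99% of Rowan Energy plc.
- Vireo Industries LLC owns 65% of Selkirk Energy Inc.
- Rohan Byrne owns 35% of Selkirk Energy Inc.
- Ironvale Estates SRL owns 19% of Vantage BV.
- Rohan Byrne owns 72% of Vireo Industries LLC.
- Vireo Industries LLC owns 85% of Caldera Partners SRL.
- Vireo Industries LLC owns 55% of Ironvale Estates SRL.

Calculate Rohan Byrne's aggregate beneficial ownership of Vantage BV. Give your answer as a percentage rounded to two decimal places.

Rohan reaches Vantage along 6 paths.
Via Caldera: 15% × 60% = 9%.
Via Vireo → Caldera: 72% × 85% × 60% = 36.72%.
Via Ironvale: 40% × 19% = 7.6%.
Via Vireo → Ironvale: 72% × 55% × 19% = 7.524%.
Via Vireo → Selkirk: 72% × 65% × 17% = 7.956%.
Via Selkirk: 35% × 17% = 5.95%.
Total: 9% + 36.72% + 7.6% + 7.524% + 7.956% + 5.95% = 74.75%.

74.75%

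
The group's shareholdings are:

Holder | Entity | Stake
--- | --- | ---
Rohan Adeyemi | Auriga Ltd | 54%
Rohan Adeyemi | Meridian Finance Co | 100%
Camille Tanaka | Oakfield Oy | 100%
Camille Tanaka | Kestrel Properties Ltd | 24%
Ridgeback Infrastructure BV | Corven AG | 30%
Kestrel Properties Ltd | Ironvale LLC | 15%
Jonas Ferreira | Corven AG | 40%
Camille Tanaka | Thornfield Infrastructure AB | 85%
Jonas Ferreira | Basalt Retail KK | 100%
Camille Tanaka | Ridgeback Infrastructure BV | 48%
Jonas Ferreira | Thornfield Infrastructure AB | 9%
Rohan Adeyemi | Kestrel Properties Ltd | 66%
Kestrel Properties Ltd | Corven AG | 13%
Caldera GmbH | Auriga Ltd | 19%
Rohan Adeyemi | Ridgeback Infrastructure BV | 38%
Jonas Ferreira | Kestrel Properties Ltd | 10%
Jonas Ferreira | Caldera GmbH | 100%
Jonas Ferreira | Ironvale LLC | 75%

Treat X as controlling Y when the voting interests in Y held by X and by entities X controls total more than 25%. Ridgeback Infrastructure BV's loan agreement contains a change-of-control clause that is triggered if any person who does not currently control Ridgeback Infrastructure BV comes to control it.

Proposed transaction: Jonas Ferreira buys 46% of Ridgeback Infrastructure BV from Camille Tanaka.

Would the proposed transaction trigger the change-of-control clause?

Yes

The purchase adds only to Jonas's holdings (Camille's stake shrinks), so Jonas is the only person who could newly come to control Ridgeback.
Jonas holds 100% of Caldera, so Jonas controls Caldera.
Jonas holds 75% of Ironvale, so Jonas controls Ironvale.
Jonas holds 100% of Basalt, so Jonas controls Basalt.
Jonas holds 40% of Corven, so Jonas controls Corven.
Neither Jonas nor any entity Jonas controls holds any voting interest in Ridgeback.
So before the transaction, Jonas does not control Ridgeback.
After the purchase, Jonas holds 46% of Ridgeback directly, and Camille's stake falls to 2%.
Jonas holds 46% of Ridgeback, so Jonas controls Ridgeback.
Jonas did not control Ridgeback before and does after, so the clause is triggered.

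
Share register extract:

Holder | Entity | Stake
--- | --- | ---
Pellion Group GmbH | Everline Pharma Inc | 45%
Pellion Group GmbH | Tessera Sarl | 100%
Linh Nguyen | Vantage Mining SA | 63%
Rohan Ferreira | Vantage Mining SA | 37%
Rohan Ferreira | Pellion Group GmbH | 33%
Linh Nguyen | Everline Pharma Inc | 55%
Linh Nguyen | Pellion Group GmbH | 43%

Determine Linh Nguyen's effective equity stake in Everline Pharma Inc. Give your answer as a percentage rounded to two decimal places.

Linh reaches Everline along 2 paths.
Via Pellion: 43% × 45% = 19.35%.
Direct stake: 55% = 55%.
Total: 19.35% + 55% = 74.35%.

74.35%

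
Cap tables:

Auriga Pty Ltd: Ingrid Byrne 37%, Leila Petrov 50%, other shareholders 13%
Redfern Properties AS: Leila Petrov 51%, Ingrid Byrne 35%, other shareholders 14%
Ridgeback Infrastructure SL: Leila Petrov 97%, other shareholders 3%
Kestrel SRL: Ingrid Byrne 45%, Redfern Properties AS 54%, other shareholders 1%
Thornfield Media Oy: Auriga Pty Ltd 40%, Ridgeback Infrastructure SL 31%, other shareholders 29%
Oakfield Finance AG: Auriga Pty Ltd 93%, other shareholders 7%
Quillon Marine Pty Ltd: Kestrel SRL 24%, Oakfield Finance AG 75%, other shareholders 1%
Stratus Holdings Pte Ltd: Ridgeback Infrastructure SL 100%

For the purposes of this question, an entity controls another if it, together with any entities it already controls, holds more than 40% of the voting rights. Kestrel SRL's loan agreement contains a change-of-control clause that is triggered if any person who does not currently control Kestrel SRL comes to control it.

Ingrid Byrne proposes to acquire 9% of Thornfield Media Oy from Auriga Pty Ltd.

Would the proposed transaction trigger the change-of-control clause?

The purchase adds only to Ingrid's holdings (Auriga's stake shrinks), so Ingrid is the only person who could newly come to control Kestrel.
Ingrid holds 45% of Kestrel, so Ingrid controls Kestrel.
So Ingrid already controls Kestrel before the transaction.
After the purchase, Ingrid holds 9% of Thornfield directly, and Auriga's stake falls to 31%.
Ingrid controlled Kestrel already, so this is not a new person acquiring control; every other person's position is unchanged or reduced.
No new person acquires control, so the clause is not triggered.

No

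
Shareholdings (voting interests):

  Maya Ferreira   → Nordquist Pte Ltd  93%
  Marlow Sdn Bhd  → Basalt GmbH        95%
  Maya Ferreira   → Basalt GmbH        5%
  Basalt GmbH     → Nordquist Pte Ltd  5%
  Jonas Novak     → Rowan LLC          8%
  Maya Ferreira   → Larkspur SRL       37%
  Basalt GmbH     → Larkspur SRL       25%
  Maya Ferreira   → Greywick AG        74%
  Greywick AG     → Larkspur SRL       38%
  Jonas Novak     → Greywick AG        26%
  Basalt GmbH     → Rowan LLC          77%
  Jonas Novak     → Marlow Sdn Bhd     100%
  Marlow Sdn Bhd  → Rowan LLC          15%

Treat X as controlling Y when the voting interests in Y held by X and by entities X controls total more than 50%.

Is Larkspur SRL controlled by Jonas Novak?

No

Jonas holds 100% of Marlow, so Jonas controls Marlow.
Marlow holds 95% of Basalt, so Jonas controls Basalt.
Marlow and Basalt and Jonas together hold 15% + 77% + 8% = 100% of Rowan, so Jonas controls Rowan.
In Larkspur, Jonas's side holds only 25%, not > 50%.
So Jonas does not control Larkspur.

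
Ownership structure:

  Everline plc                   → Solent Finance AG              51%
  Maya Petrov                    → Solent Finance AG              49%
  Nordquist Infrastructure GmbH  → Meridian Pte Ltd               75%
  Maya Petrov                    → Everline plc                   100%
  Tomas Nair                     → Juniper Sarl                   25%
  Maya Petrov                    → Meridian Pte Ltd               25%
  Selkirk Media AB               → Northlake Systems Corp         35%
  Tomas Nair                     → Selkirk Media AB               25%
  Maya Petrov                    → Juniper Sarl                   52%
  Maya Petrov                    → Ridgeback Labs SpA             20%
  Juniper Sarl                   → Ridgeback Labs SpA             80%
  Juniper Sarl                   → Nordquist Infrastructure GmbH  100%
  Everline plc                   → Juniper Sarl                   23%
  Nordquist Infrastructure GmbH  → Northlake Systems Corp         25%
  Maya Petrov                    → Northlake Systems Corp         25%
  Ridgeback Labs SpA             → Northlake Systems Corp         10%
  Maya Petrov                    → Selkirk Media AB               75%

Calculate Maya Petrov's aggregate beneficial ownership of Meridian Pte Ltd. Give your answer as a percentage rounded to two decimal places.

Maya reaches Meridian along 3 paths.
Via Everline → Juniper → Nordquist: 100% × 23% × 100% × 75% = 17.25%.
Via Juniper → Nordquist: 52% × 100% × 75% = 39%.
Direct stake: 25% = 25%.
Total: 17.25% + 39% + 25% = 81.25%.

81.25%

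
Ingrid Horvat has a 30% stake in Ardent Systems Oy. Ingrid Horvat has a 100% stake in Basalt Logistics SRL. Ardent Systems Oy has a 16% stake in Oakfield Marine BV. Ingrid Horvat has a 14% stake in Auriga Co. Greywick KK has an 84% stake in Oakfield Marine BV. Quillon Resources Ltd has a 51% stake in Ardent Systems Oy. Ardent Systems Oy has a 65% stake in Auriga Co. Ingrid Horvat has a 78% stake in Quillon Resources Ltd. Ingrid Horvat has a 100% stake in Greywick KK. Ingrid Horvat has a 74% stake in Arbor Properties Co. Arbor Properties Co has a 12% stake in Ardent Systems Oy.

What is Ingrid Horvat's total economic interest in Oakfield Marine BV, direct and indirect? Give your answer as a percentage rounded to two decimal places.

Ingrid reaches Oakfield along 4 paths.
Via Greywick: 100% × 84% = 84%.
Via Ardent: 30% × 16% = 4.8%.
Via Quillon → Ardent: 78% × 51% × 16% = 6.3648%.
Via Arbor → Ardent: 74% × 12% × 16% = 1.4208%.
Total: 84% + 4.8% + 6.3648% + 1.4208% = 96.5856%.
Rounded: 96.59%.

96.59%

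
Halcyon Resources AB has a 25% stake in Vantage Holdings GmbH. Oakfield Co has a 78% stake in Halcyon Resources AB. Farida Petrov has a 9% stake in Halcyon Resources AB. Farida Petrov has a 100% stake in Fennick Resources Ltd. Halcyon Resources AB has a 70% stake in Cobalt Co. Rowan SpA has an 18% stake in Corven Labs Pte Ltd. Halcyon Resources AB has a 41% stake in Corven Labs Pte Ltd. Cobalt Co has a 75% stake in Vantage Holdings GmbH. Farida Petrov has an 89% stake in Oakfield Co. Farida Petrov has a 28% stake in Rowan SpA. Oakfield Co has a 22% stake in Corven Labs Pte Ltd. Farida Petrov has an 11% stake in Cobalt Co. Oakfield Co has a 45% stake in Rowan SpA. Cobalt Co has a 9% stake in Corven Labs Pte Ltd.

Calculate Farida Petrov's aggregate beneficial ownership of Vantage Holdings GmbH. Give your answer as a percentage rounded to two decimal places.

69.03%

Farida reaches Vantage along 5 paths.
Via Oakfield → Halcyon: 89% × 78% × 25% = 17.355%.
Via Halcyon: 9% × 25% = 2.25%.
Via Cobalt: 11% × 75% = 8.25%.
Via Oakfield → Halcyon → Cobalt: 89% × 78% × 70% × 75% = 36.4455%.
Via Halcyon → Cobalt: 9% × 70% × 75% = 4.725%.
Total: 17.355% + 2.25% + 8.25% + 36.4455% + 4.725% = 69.0255%.
Rounded: 69.03%.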